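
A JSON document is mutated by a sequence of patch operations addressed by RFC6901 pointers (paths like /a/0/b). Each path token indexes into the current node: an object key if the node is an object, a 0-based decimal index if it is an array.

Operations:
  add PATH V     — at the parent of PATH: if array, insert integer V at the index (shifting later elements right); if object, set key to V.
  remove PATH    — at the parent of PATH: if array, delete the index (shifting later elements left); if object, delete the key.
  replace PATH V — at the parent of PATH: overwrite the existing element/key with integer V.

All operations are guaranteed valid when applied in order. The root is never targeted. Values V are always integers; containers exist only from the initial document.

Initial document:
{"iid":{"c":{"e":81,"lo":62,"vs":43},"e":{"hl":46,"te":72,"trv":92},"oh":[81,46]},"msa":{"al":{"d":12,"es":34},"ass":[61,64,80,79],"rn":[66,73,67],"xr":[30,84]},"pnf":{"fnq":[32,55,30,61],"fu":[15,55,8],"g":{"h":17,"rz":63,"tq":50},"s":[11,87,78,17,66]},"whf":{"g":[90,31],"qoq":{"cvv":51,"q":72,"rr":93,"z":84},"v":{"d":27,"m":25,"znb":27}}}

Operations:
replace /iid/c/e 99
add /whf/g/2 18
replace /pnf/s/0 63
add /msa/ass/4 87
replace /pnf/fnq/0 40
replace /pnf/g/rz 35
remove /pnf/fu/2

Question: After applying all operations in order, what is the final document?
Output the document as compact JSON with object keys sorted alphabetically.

After op 1 (replace /iid/c/e 99): {"iid":{"c":{"e":99,"lo":62,"vs":43},"e":{"hl":46,"te":72,"trv":92},"oh":[81,46]},"msa":{"al":{"d":12,"es":34},"ass":[61,64,80,79],"rn":[66,73,67],"xr":[30,84]},"pnf":{"fnq":[32,55,30,61],"fu":[15,55,8],"g":{"h":17,"rz":63,"tq":50},"s":[11,87,78,17,66]},"whf":{"g":[90,31],"qoq":{"cvv":51,"q":72,"rr":93,"z":84},"v":{"d":27,"m":25,"znb":27}}}
After op 2 (add /whf/g/2 18): {"iid":{"c":{"e":99,"lo":62,"vs":43},"e":{"hl":46,"te":72,"trv":92},"oh":[81,46]},"msa":{"al":{"d":12,"es":34},"ass":[61,64,80,79],"rn":[66,73,67],"xr":[30,84]},"pnf":{"fnq":[32,55,30,61],"fu":[15,55,8],"g":{"h":17,"rz":63,"tq":50},"s":[11,87,78,17,66]},"whf":{"g":[90,31,18],"qoq":{"cvv":51,"q":72,"rr":93,"z":84},"v":{"d":27,"m":25,"znb":27}}}
After op 3 (replace /pnf/s/0 63): {"iid":{"c":{"e":99,"lo":62,"vs":43},"e":{"hl":46,"te":72,"trv":92},"oh":[81,46]},"msa":{"al":{"d":12,"es":34},"ass":[61,64,80,79],"rn":[66,73,67],"xr":[30,84]},"pnf":{"fnq":[32,55,30,61],"fu":[15,55,8],"g":{"h":17,"rz":63,"tq":50},"s":[63,87,78,17,66]},"whf":{"g":[90,31,18],"qoq":{"cvv":51,"q":72,"rr":93,"z":84},"v":{"d":27,"m":25,"znb":27}}}
After op 4 (add /msa/ass/4 87): {"iid":{"c":{"e":99,"lo":62,"vs":43},"e":{"hl":46,"te":72,"trv":92},"oh":[81,46]},"msa":{"al":{"d":12,"es":34},"ass":[61,64,80,79,87],"rn":[66,73,67],"xr":[30,84]},"pnf":{"fnq":[32,55,30,61],"fu":[15,55,8],"g":{"h":17,"rz":63,"tq":50},"s":[63,87,78,17,66]},"whf":{"g":[90,31,18],"qoq":{"cvv":51,"q":72,"rr":93,"z":84},"v":{"d":27,"m":25,"znb":27}}}
After op 5 (replace /pnf/fnq/0 40): {"iid":{"c":{"e":99,"lo":62,"vs":43},"e":{"hl":46,"te":72,"trv":92},"oh":[81,46]},"msa":{"al":{"d":12,"es":34},"ass":[61,64,80,79,87],"rn":[66,73,67],"xr":[30,84]},"pnf":{"fnq":[40,55,30,61],"fu":[15,55,8],"g":{"h":17,"rz":63,"tq":50},"s":[63,87,78,17,66]},"whf":{"g":[90,31,18],"qoq":{"cvv":51,"q":72,"rr":93,"z":84},"v":{"d":27,"m":25,"znb":27}}}
After op 6 (replace /pnf/g/rz 35): {"iid":{"c":{"e":99,"lo":62,"vs":43},"e":{"hl":46,"te":72,"trv":92},"oh":[81,46]},"msa":{"al":{"d":12,"es":34},"ass":[61,64,80,79,87],"rn":[66,73,67],"xr":[30,84]},"pnf":{"fnq":[40,55,30,61],"fu":[15,55,8],"g":{"h":17,"rz":35,"tq":50},"s":[63,87,78,17,66]},"whf":{"g":[90,31,18],"qoq":{"cvv":51,"q":72,"rr":93,"z":84},"v":{"d":27,"m":25,"znb":27}}}
After op 7 (remove /pnf/fu/2): {"iid":{"c":{"e":99,"lo":62,"vs":43},"e":{"hl":46,"te":72,"trv":92},"oh":[81,46]},"msa":{"al":{"d":12,"es":34},"ass":[61,64,80,79,87],"rn":[66,73,67],"xr":[30,84]},"pnf":{"fnq":[40,55,30,61],"fu":[15,55],"g":{"h":17,"rz":35,"tq":50},"s":[63,87,78,17,66]},"whf":{"g":[90,31,18],"qoq":{"cvv":51,"q":72,"rr":93,"z":84},"v":{"d":27,"m":25,"znb":27}}}

Answer: {"iid":{"c":{"e":99,"lo":62,"vs":43},"e":{"hl":46,"te":72,"trv":92},"oh":[81,46]},"msa":{"al":{"d":12,"es":34},"ass":[61,64,80,79,87],"rn":[66,73,67],"xr":[30,84]},"pnf":{"fnq":[40,55,30,61],"fu":[15,55],"g":{"h":17,"rz":35,"tq":50},"s":[63,87,78,17,66]},"whf":{"g":[90,31,18],"qoq":{"cvv":51,"q":72,"rr":93,"z":84},"v":{"d":27,"m":25,"znb":27}}}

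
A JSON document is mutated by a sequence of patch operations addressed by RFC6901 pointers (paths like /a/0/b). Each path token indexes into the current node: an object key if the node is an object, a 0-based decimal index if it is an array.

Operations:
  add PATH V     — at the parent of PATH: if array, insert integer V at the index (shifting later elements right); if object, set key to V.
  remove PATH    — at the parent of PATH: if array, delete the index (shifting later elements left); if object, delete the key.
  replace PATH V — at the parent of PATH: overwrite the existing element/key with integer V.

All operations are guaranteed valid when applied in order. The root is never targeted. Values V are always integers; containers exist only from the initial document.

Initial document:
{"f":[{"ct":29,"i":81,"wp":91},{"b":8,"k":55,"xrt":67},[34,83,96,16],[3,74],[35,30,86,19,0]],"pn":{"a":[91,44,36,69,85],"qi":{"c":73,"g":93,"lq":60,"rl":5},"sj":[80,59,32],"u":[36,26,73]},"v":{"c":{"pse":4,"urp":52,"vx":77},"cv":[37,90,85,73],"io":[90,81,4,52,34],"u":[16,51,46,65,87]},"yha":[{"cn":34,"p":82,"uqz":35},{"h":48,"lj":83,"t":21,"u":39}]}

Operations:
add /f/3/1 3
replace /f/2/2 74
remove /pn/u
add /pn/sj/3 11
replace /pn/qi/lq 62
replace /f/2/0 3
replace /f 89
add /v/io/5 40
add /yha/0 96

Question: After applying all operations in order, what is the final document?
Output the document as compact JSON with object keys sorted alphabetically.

Answer: {"f":89,"pn":{"a":[91,44,36,69,85],"qi":{"c":73,"g":93,"lq":62,"rl":5},"sj":[80,59,32,11]},"v":{"c":{"pse":4,"urp":52,"vx":77},"cv":[37,90,85,73],"io":[90,81,4,52,34,40],"u":[16,51,46,65,87]},"yha":[96,{"cn":34,"p":82,"uqz":35},{"h":48,"lj":83,"t":21,"u":39}]}

Derivation:
After op 1 (add /f/3/1 3): {"f":[{"ct":29,"i":81,"wp":91},{"b":8,"k":55,"xrt":67},[34,83,96,16],[3,3,74],[35,30,86,19,0]],"pn":{"a":[91,44,36,69,85],"qi":{"c":73,"g":93,"lq":60,"rl":5},"sj":[80,59,32],"u":[36,26,73]},"v":{"c":{"pse":4,"urp":52,"vx":77},"cv":[37,90,85,73],"io":[90,81,4,52,34],"u":[16,51,46,65,87]},"yha":[{"cn":34,"p":82,"uqz":35},{"h":48,"lj":83,"t":21,"u":39}]}
After op 2 (replace /f/2/2 74): {"f":[{"ct":29,"i":81,"wp":91},{"b":8,"k":55,"xrt":67},[34,83,74,16],[3,3,74],[35,30,86,19,0]],"pn":{"a":[91,44,36,69,85],"qi":{"c":73,"g":93,"lq":60,"rl":5},"sj":[80,59,32],"u":[36,26,73]},"v":{"c":{"pse":4,"urp":52,"vx":77},"cv":[37,90,85,73],"io":[90,81,4,52,34],"u":[16,51,46,65,87]},"yha":[{"cn":34,"p":82,"uqz":35},{"h":48,"lj":83,"t":21,"u":39}]}
After op 3 (remove /pn/u): {"f":[{"ct":29,"i":81,"wp":91},{"b":8,"k":55,"xrt":67},[34,83,74,16],[3,3,74],[35,30,86,19,0]],"pn":{"a":[91,44,36,69,85],"qi":{"c":73,"g":93,"lq":60,"rl":5},"sj":[80,59,32]},"v":{"c":{"pse":4,"urp":52,"vx":77},"cv":[37,90,85,73],"io":[90,81,4,52,34],"u":[16,51,46,65,87]},"yha":[{"cn":34,"p":82,"uqz":35},{"h":48,"lj":83,"t":21,"u":39}]}
After op 4 (add /pn/sj/3 11): {"f":[{"ct":29,"i":81,"wp":91},{"b":8,"k":55,"xrt":67},[34,83,74,16],[3,3,74],[35,30,86,19,0]],"pn":{"a":[91,44,36,69,85],"qi":{"c":73,"g":93,"lq":60,"rl":5},"sj":[80,59,32,11]},"v":{"c":{"pse":4,"urp":52,"vx":77},"cv":[37,90,85,73],"io":[90,81,4,52,34],"u":[16,51,46,65,87]},"yha":[{"cn":34,"p":82,"uqz":35},{"h":48,"lj":83,"t":21,"u":39}]}
After op 5 (replace /pn/qi/lq 62): {"f":[{"ct":29,"i":81,"wp":91},{"b":8,"k":55,"xrt":67},[34,83,74,16],[3,3,74],[35,30,86,19,0]],"pn":{"a":[91,44,36,69,85],"qi":{"c":73,"g":93,"lq":62,"rl":5},"sj":[80,59,32,11]},"v":{"c":{"pse":4,"urp":52,"vx":77},"cv":[37,90,85,73],"io":[90,81,4,52,34],"u":[16,51,46,65,87]},"yha":[{"cn":34,"p":82,"uqz":35},{"h":48,"lj":83,"t":21,"u":39}]}
After op 6 (replace /f/2/0 3): {"f":[{"ct":29,"i":81,"wp":91},{"b":8,"k":55,"xrt":67},[3,83,74,16],[3,3,74],[35,30,86,19,0]],"pn":{"a":[91,44,36,69,85],"qi":{"c":73,"g":93,"lq":62,"rl":5},"sj":[80,59,32,11]},"v":{"c":{"pse":4,"urp":52,"vx":77},"cv":[37,90,85,73],"io":[90,81,4,52,34],"u":[16,51,46,65,87]},"yha":[{"cn":34,"p":82,"uqz":35},{"h":48,"lj":83,"t":21,"u":39}]}
After op 7 (replace /f 89): {"f":89,"pn":{"a":[91,44,36,69,85],"qi":{"c":73,"g":93,"lq":62,"rl":5},"sj":[80,59,32,11]},"v":{"c":{"pse":4,"urp":52,"vx":77},"cv":[37,90,85,73],"io":[90,81,4,52,34],"u":[16,51,46,65,87]},"yha":[{"cn":34,"p":82,"uqz":35},{"h":48,"lj":83,"t":21,"u":39}]}
After op 8 (add /v/io/5 40): {"f":89,"pn":{"a":[91,44,36,69,85],"qi":{"c":73,"g":93,"lq":62,"rl":5},"sj":[80,59,32,11]},"v":{"c":{"pse":4,"urp":52,"vx":77},"cv":[37,90,85,73],"io":[90,81,4,52,34,40],"u":[16,51,46,65,87]},"yha":[{"cn":34,"p":82,"uqz":35},{"h":48,"lj":83,"t":21,"u":39}]}
After op 9 (add /yha/0 96): {"f":89,"pn":{"a":[91,44,36,69,85],"qi":{"c":73,"g":93,"lq":62,"rl":5},"sj":[80,59,32,11]},"v":{"c":{"pse":4,"urp":52,"vx":77},"cv":[37,90,85,73],"io":[90,81,4,52,34,40],"u":[16,51,46,65,87]},"yha":[96,{"cn":34,"p":82,"uqz":35},{"h":48,"lj":83,"t":21,"u":39}]}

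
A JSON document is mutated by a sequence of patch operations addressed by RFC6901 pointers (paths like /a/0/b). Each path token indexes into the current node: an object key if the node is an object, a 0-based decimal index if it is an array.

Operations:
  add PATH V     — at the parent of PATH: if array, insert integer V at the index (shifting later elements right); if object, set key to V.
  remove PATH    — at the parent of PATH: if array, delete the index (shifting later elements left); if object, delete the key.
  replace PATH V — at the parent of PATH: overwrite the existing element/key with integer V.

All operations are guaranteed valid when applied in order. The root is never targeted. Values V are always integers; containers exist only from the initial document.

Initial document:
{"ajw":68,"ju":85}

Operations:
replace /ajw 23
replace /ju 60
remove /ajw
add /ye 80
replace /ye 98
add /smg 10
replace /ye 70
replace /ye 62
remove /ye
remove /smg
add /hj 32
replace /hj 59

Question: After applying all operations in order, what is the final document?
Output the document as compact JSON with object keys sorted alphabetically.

After op 1 (replace /ajw 23): {"ajw":23,"ju":85}
After op 2 (replace /ju 60): {"ajw":23,"ju":60}
After op 3 (remove /ajw): {"ju":60}
After op 4 (add /ye 80): {"ju":60,"ye":80}
After op 5 (replace /ye 98): {"ju":60,"ye":98}
After op 6 (add /smg 10): {"ju":60,"smg":10,"ye":98}
After op 7 (replace /ye 70): {"ju":60,"smg":10,"ye":70}
After op 8 (replace /ye 62): {"ju":60,"smg":10,"ye":62}
After op 9 (remove /ye): {"ju":60,"smg":10}
After op 10 (remove /smg): {"ju":60}
After op 11 (add /hj 32): {"hj":32,"ju":60}
After op 12 (replace /hj 59): {"hj":59,"ju":60}

Answer: {"hj":59,"ju":60}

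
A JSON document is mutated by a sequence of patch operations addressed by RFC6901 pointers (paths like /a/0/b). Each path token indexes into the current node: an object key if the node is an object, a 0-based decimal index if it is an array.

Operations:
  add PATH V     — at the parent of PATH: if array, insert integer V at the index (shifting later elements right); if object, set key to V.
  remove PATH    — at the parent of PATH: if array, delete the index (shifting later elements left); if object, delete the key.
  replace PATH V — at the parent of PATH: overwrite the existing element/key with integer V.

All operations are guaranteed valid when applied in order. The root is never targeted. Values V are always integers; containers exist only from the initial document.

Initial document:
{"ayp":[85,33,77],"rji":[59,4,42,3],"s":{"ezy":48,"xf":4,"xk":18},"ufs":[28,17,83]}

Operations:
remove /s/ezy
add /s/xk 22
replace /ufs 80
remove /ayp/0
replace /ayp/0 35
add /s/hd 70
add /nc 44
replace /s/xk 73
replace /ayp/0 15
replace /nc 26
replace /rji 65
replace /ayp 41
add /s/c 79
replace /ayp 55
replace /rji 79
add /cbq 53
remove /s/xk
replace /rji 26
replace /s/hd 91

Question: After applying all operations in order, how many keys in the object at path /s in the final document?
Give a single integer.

Answer: 3

Derivation:
After op 1 (remove /s/ezy): {"ayp":[85,33,77],"rji":[59,4,42,3],"s":{"xf":4,"xk":18},"ufs":[28,17,83]}
After op 2 (add /s/xk 22): {"ayp":[85,33,77],"rji":[59,4,42,3],"s":{"xf":4,"xk":22},"ufs":[28,17,83]}
After op 3 (replace /ufs 80): {"ayp":[85,33,77],"rji":[59,4,42,3],"s":{"xf":4,"xk":22},"ufs":80}
After op 4 (remove /ayp/0): {"ayp":[33,77],"rji":[59,4,42,3],"s":{"xf":4,"xk":22},"ufs":80}
After op 5 (replace /ayp/0 35): {"ayp":[35,77],"rji":[59,4,42,3],"s":{"xf":4,"xk":22},"ufs":80}
After op 6 (add /s/hd 70): {"ayp":[35,77],"rji":[59,4,42,3],"s":{"hd":70,"xf":4,"xk":22},"ufs":80}
After op 7 (add /nc 44): {"ayp":[35,77],"nc":44,"rji":[59,4,42,3],"s":{"hd":70,"xf":4,"xk":22},"ufs":80}
After op 8 (replace /s/xk 73): {"ayp":[35,77],"nc":44,"rji":[59,4,42,3],"s":{"hd":70,"xf":4,"xk":73},"ufs":80}
After op 9 (replace /ayp/0 15): {"ayp":[15,77],"nc":44,"rji":[59,4,42,3],"s":{"hd":70,"xf":4,"xk":73},"ufs":80}
After op 10 (replace /nc 26): {"ayp":[15,77],"nc":26,"rji":[59,4,42,3],"s":{"hd":70,"xf":4,"xk":73},"ufs":80}
After op 11 (replace /rji 65): {"ayp":[15,77],"nc":26,"rji":65,"s":{"hd":70,"xf":4,"xk":73},"ufs":80}
After op 12 (replace /ayp 41): {"ayp":41,"nc":26,"rji":65,"s":{"hd":70,"xf":4,"xk":73},"ufs":80}
After op 13 (add /s/c 79): {"ayp":41,"nc":26,"rji":65,"s":{"c":79,"hd":70,"xf":4,"xk":73},"ufs":80}
After op 14 (replace /ayp 55): {"ayp":55,"nc":26,"rji":65,"s":{"c":79,"hd":70,"xf":4,"xk":73},"ufs":80}
After op 15 (replace /rji 79): {"ayp":55,"nc":26,"rji":79,"s":{"c":79,"hd":70,"xf":4,"xk":73},"ufs":80}
After op 16 (add /cbq 53): {"ayp":55,"cbq":53,"nc":26,"rji":79,"s":{"c":79,"hd":70,"xf":4,"xk":73},"ufs":80}
After op 17 (remove /s/xk): {"ayp":55,"cbq":53,"nc":26,"rji":79,"s":{"c":79,"hd":70,"xf":4},"ufs":80}
After op 18 (replace /rji 26): {"ayp":55,"cbq":53,"nc":26,"rji":26,"s":{"c":79,"hd":70,"xf":4},"ufs":80}
After op 19 (replace /s/hd 91): {"ayp":55,"cbq":53,"nc":26,"rji":26,"s":{"c":79,"hd":91,"xf":4},"ufs":80}
Size at path /s: 3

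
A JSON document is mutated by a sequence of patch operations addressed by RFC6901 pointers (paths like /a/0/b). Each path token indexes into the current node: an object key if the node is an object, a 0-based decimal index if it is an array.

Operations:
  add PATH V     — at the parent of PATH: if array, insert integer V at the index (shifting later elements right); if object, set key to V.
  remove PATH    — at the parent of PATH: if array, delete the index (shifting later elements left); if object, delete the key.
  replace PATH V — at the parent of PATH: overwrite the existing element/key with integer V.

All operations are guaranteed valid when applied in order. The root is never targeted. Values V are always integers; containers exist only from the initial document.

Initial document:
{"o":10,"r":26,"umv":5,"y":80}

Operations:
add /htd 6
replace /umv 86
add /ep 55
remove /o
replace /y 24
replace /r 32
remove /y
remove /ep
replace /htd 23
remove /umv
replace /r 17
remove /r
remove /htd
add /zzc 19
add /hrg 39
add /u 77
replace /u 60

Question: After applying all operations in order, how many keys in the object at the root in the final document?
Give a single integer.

After op 1 (add /htd 6): {"htd":6,"o":10,"r":26,"umv":5,"y":80}
After op 2 (replace /umv 86): {"htd":6,"o":10,"r":26,"umv":86,"y":80}
After op 3 (add /ep 55): {"ep":55,"htd":6,"o":10,"r":26,"umv":86,"y":80}
After op 4 (remove /o): {"ep":55,"htd":6,"r":26,"umv":86,"y":80}
After op 5 (replace /y 24): {"ep":55,"htd":6,"r":26,"umv":86,"y":24}
After op 6 (replace /r 32): {"ep":55,"htd":6,"r":32,"umv":86,"y":24}
After op 7 (remove /y): {"ep":55,"htd":6,"r":32,"umv":86}
After op 8 (remove /ep): {"htd":6,"r":32,"umv":86}
After op 9 (replace /htd 23): {"htd":23,"r":32,"umv":86}
After op 10 (remove /umv): {"htd":23,"r":32}
After op 11 (replace /r 17): {"htd":23,"r":17}
After op 12 (remove /r): {"htd":23}
After op 13 (remove /htd): {}
After op 14 (add /zzc 19): {"zzc":19}
After op 15 (add /hrg 39): {"hrg":39,"zzc":19}
After op 16 (add /u 77): {"hrg":39,"u":77,"zzc":19}
After op 17 (replace /u 60): {"hrg":39,"u":60,"zzc":19}
Size at the root: 3

Answer: 3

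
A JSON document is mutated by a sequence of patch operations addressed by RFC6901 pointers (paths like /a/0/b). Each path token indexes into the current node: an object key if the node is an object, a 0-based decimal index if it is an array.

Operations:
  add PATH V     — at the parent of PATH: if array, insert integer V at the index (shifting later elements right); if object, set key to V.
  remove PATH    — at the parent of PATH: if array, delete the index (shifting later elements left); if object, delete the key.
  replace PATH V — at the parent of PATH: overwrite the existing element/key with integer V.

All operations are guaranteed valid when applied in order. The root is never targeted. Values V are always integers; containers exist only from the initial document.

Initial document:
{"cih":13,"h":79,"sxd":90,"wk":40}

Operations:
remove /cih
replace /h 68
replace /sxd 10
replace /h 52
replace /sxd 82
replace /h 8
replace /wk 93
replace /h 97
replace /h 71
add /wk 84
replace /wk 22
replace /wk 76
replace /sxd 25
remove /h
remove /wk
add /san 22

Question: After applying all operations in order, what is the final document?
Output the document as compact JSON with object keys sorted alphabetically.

Answer: {"san":22,"sxd":25}

Derivation:
After op 1 (remove /cih): {"h":79,"sxd":90,"wk":40}
After op 2 (replace /h 68): {"h":68,"sxd":90,"wk":40}
After op 3 (replace /sxd 10): {"h":68,"sxd":10,"wk":40}
After op 4 (replace /h 52): {"h":52,"sxd":10,"wk":40}
After op 5 (replace /sxd 82): {"h":52,"sxd":82,"wk":40}
After op 6 (replace /h 8): {"h":8,"sxd":82,"wk":40}
After op 7 (replace /wk 93): {"h":8,"sxd":82,"wk":93}
After op 8 (replace /h 97): {"h":97,"sxd":82,"wk":93}
After op 9 (replace /h 71): {"h":71,"sxd":82,"wk":93}
After op 10 (add /wk 84): {"h":71,"sxd":82,"wk":84}
After op 11 (replace /wk 22): {"h":71,"sxd":82,"wk":22}
After op 12 (replace /wk 76): {"h":71,"sxd":82,"wk":76}
After op 13 (replace /sxd 25): {"h":71,"sxd":25,"wk":76}
After op 14 (remove /h): {"sxd":25,"wk":76}
After op 15 (remove /wk): {"sxd":25}
After op 16 (add /san 22): {"san":22,"sxd":25}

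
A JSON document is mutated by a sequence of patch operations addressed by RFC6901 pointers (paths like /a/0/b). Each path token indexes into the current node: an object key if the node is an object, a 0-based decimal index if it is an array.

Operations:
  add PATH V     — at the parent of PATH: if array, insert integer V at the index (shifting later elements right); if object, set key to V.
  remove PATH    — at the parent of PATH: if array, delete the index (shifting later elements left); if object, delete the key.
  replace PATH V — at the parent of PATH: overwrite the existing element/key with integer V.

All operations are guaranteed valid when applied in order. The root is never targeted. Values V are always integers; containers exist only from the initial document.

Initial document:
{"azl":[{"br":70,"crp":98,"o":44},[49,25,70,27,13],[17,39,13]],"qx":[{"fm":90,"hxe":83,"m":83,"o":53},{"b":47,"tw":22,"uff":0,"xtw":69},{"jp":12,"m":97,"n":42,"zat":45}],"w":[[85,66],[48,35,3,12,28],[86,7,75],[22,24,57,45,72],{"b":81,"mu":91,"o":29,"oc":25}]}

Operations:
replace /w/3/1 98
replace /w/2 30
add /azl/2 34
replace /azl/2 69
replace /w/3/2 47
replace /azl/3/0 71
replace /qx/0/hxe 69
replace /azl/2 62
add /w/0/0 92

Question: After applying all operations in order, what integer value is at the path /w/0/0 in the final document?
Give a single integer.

Answer: 92

Derivation:
After op 1 (replace /w/3/1 98): {"azl":[{"br":70,"crp":98,"o":44},[49,25,70,27,13],[17,39,13]],"qx":[{"fm":90,"hxe":83,"m":83,"o":53},{"b":47,"tw":22,"uff":0,"xtw":69},{"jp":12,"m":97,"n":42,"zat":45}],"w":[[85,66],[48,35,3,12,28],[86,7,75],[22,98,57,45,72],{"b":81,"mu":91,"o":29,"oc":25}]}
After op 2 (replace /w/2 30): {"azl":[{"br":70,"crp":98,"o":44},[49,25,70,27,13],[17,39,13]],"qx":[{"fm":90,"hxe":83,"m":83,"o":53},{"b":47,"tw":22,"uff":0,"xtw":69},{"jp":12,"m":97,"n":42,"zat":45}],"w":[[85,66],[48,35,3,12,28],30,[22,98,57,45,72],{"b":81,"mu":91,"o":29,"oc":25}]}
After op 3 (add /azl/2 34): {"azl":[{"br":70,"crp":98,"o":44},[49,25,70,27,13],34,[17,39,13]],"qx":[{"fm":90,"hxe":83,"m":83,"o":53},{"b":47,"tw":22,"uff":0,"xtw":69},{"jp":12,"m":97,"n":42,"zat":45}],"w":[[85,66],[48,35,3,12,28],30,[22,98,57,45,72],{"b":81,"mu":91,"o":29,"oc":25}]}
After op 4 (replace /azl/2 69): {"azl":[{"br":70,"crp":98,"o":44},[49,25,70,27,13],69,[17,39,13]],"qx":[{"fm":90,"hxe":83,"m":83,"o":53},{"b":47,"tw":22,"uff":0,"xtw":69},{"jp":12,"m":97,"n":42,"zat":45}],"w":[[85,66],[48,35,3,12,28],30,[22,98,57,45,72],{"b":81,"mu":91,"o":29,"oc":25}]}
After op 5 (replace /w/3/2 47): {"azl":[{"br":70,"crp":98,"o":44},[49,25,70,27,13],69,[17,39,13]],"qx":[{"fm":90,"hxe":83,"m":83,"o":53},{"b":47,"tw":22,"uff":0,"xtw":69},{"jp":12,"m":97,"n":42,"zat":45}],"w":[[85,66],[48,35,3,12,28],30,[22,98,47,45,72],{"b":81,"mu":91,"o":29,"oc":25}]}
After op 6 (replace /azl/3/0 71): {"azl":[{"br":70,"crp":98,"o":44},[49,25,70,27,13],69,[71,39,13]],"qx":[{"fm":90,"hxe":83,"m":83,"o":53},{"b":47,"tw":22,"uff":0,"xtw":69},{"jp":12,"m":97,"n":42,"zat":45}],"w":[[85,66],[48,35,3,12,28],30,[22,98,47,45,72],{"b":81,"mu":91,"o":29,"oc":25}]}
After op 7 (replace /qx/0/hxe 69): {"azl":[{"br":70,"crp":98,"o":44},[49,25,70,27,13],69,[71,39,13]],"qx":[{"fm":90,"hxe":69,"m":83,"o":53},{"b":47,"tw":22,"uff":0,"xtw":69},{"jp":12,"m":97,"n":42,"zat":45}],"w":[[85,66],[48,35,3,12,28],30,[22,98,47,45,72],{"b":81,"mu":91,"o":29,"oc":25}]}
After op 8 (replace /azl/2 62): {"azl":[{"br":70,"crp":98,"o":44},[49,25,70,27,13],62,[71,39,13]],"qx":[{"fm":90,"hxe":69,"m":83,"o":53},{"b":47,"tw":22,"uff":0,"xtw":69},{"jp":12,"m":97,"n":42,"zat":45}],"w":[[85,66],[48,35,3,12,28],30,[22,98,47,45,72],{"b":81,"mu":91,"o":29,"oc":25}]}
After op 9 (add /w/0/0 92): {"azl":[{"br":70,"crp":98,"o":44},[49,25,70,27,13],62,[71,39,13]],"qx":[{"fm":90,"hxe":69,"m":83,"o":53},{"b":47,"tw":22,"uff":0,"xtw":69},{"jp":12,"m":97,"n":42,"zat":45}],"w":[[92,85,66],[48,35,3,12,28],30,[22,98,47,45,72],{"b":81,"mu":91,"o":29,"oc":25}]}
Value at /w/0/0: 92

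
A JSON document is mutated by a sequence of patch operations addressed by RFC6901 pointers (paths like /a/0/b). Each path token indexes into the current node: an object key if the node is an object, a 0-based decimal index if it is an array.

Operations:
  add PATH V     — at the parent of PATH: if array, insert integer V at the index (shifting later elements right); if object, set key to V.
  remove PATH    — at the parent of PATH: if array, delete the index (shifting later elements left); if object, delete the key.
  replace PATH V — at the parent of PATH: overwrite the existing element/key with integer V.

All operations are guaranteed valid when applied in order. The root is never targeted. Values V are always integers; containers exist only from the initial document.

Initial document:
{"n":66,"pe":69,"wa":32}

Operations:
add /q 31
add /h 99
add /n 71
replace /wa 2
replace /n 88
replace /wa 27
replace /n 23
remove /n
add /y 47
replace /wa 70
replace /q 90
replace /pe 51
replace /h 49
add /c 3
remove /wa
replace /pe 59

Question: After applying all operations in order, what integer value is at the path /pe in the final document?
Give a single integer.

After op 1 (add /q 31): {"n":66,"pe":69,"q":31,"wa":32}
After op 2 (add /h 99): {"h":99,"n":66,"pe":69,"q":31,"wa":32}
After op 3 (add /n 71): {"h":99,"n":71,"pe":69,"q":31,"wa":32}
After op 4 (replace /wa 2): {"h":99,"n":71,"pe":69,"q":31,"wa":2}
After op 5 (replace /n 88): {"h":99,"n":88,"pe":69,"q":31,"wa":2}
After op 6 (replace /wa 27): {"h":99,"n":88,"pe":69,"q":31,"wa":27}
After op 7 (replace /n 23): {"h":99,"n":23,"pe":69,"q":31,"wa":27}
After op 8 (remove /n): {"h":99,"pe":69,"q":31,"wa":27}
After op 9 (add /y 47): {"h":99,"pe":69,"q":31,"wa":27,"y":47}
After op 10 (replace /wa 70): {"h":99,"pe":69,"q":31,"wa":70,"y":47}
After op 11 (replace /q 90): {"h":99,"pe":69,"q":90,"wa":70,"y":47}
After op 12 (replace /pe 51): {"h":99,"pe":51,"q":90,"wa":70,"y":47}
After op 13 (replace /h 49): {"h":49,"pe":51,"q":90,"wa":70,"y":47}
After op 14 (add /c 3): {"c":3,"h":49,"pe":51,"q":90,"wa":70,"y":47}
After op 15 (remove /wa): {"c":3,"h":49,"pe":51,"q":90,"y":47}
After op 16 (replace /pe 59): {"c":3,"h":49,"pe":59,"q":90,"y":47}
Value at /pe: 59

Answer: 59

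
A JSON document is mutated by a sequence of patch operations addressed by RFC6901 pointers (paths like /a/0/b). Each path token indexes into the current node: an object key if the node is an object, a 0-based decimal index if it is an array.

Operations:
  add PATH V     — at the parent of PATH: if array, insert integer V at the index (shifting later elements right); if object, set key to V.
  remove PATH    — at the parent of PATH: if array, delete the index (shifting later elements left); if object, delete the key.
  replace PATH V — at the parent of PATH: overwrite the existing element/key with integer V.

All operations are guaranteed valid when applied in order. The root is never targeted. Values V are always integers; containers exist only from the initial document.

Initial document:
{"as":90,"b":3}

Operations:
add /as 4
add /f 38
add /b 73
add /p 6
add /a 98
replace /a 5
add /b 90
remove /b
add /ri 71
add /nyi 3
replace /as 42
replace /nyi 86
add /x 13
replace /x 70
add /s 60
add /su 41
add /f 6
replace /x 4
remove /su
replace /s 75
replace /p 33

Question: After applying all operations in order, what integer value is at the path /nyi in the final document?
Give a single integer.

After op 1 (add /as 4): {"as":4,"b":3}
After op 2 (add /f 38): {"as":4,"b":3,"f":38}
After op 3 (add /b 73): {"as":4,"b":73,"f":38}
After op 4 (add /p 6): {"as":4,"b":73,"f":38,"p":6}
After op 5 (add /a 98): {"a":98,"as":4,"b":73,"f":38,"p":6}
After op 6 (replace /a 5): {"a":5,"as":4,"b":73,"f":38,"p":6}
After op 7 (add /b 90): {"a":5,"as":4,"b":90,"f":38,"p":6}
After op 8 (remove /b): {"a":5,"as":4,"f":38,"p":6}
After op 9 (add /ri 71): {"a":5,"as":4,"f":38,"p":6,"ri":71}
After op 10 (add /nyi 3): {"a":5,"as":4,"f":38,"nyi":3,"p":6,"ri":71}
After op 11 (replace /as 42): {"a":5,"as":42,"f":38,"nyi":3,"p":6,"ri":71}
After op 12 (replace /nyi 86): {"a":5,"as":42,"f":38,"nyi":86,"p":6,"ri":71}
After op 13 (add /x 13): {"a":5,"as":42,"f":38,"nyi":86,"p":6,"ri":71,"x":13}
After op 14 (replace /x 70): {"a":5,"as":42,"f":38,"nyi":86,"p":6,"ri":71,"x":70}
After op 15 (add /s 60): {"a":5,"as":42,"f":38,"nyi":86,"p":6,"ri":71,"s":60,"x":70}
After op 16 (add /su 41): {"a":5,"as":42,"f":38,"nyi":86,"p":6,"ri":71,"s":60,"su":41,"x":70}
After op 17 (add /f 6): {"a":5,"as":42,"f":6,"nyi":86,"p":6,"ri":71,"s":60,"su":41,"x":70}
After op 18 (replace /x 4): {"a":5,"as":42,"f":6,"nyi":86,"p":6,"ri":71,"s":60,"su":41,"x":4}
After op 19 (remove /su): {"a":5,"as":42,"f":6,"nyi":86,"p":6,"ri":71,"s":60,"x":4}
After op 20 (replace /s 75): {"a":5,"as":42,"f":6,"nyi":86,"p":6,"ri":71,"s":75,"x":4}
After op 21 (replace /p 33): {"a":5,"as":42,"f":6,"nyi":86,"p":33,"ri":71,"s":75,"x":4}
Value at /nyi: 86

Answer: 86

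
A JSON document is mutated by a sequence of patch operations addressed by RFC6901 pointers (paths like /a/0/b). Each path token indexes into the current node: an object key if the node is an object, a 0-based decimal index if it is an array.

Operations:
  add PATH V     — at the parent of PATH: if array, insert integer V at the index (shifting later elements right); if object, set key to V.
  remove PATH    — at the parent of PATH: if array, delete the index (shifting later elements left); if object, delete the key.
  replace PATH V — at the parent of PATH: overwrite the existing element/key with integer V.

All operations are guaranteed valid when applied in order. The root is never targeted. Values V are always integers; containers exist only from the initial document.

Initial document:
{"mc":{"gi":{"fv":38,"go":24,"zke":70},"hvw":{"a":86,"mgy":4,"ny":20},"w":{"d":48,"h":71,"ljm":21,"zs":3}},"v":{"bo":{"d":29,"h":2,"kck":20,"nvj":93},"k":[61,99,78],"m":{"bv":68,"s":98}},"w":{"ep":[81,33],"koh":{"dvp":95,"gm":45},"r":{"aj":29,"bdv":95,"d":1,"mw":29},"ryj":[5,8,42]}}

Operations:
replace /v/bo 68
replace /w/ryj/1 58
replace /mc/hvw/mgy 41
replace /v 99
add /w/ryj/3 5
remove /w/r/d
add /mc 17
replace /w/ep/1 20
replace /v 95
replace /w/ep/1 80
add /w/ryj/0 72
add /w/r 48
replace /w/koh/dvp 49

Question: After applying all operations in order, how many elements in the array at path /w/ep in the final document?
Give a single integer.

After op 1 (replace /v/bo 68): {"mc":{"gi":{"fv":38,"go":24,"zke":70},"hvw":{"a":86,"mgy":4,"ny":20},"w":{"d":48,"h":71,"ljm":21,"zs":3}},"v":{"bo":68,"k":[61,99,78],"m":{"bv":68,"s":98}},"w":{"ep":[81,33],"koh":{"dvp":95,"gm":45},"r":{"aj":29,"bdv":95,"d":1,"mw":29},"ryj":[5,8,42]}}
After op 2 (replace /w/ryj/1 58): {"mc":{"gi":{"fv":38,"go":24,"zke":70},"hvw":{"a":86,"mgy":4,"ny":20},"w":{"d":48,"h":71,"ljm":21,"zs":3}},"v":{"bo":68,"k":[61,99,78],"m":{"bv":68,"s":98}},"w":{"ep":[81,33],"koh":{"dvp":95,"gm":45},"r":{"aj":29,"bdv":95,"d":1,"mw":29},"ryj":[5,58,42]}}
After op 3 (replace /mc/hvw/mgy 41): {"mc":{"gi":{"fv":38,"go":24,"zke":70},"hvw":{"a":86,"mgy":41,"ny":20},"w":{"d":48,"h":71,"ljm":21,"zs":3}},"v":{"bo":68,"k":[61,99,78],"m":{"bv":68,"s":98}},"w":{"ep":[81,33],"koh":{"dvp":95,"gm":45},"r":{"aj":29,"bdv":95,"d":1,"mw":29},"ryj":[5,58,42]}}
After op 4 (replace /v 99): {"mc":{"gi":{"fv":38,"go":24,"zke":70},"hvw":{"a":86,"mgy":41,"ny":20},"w":{"d":48,"h":71,"ljm":21,"zs":3}},"v":99,"w":{"ep":[81,33],"koh":{"dvp":95,"gm":45},"r":{"aj":29,"bdv":95,"d":1,"mw":29},"ryj":[5,58,42]}}
After op 5 (add /w/ryj/3 5): {"mc":{"gi":{"fv":38,"go":24,"zke":70},"hvw":{"a":86,"mgy":41,"ny":20},"w":{"d":48,"h":71,"ljm":21,"zs":3}},"v":99,"w":{"ep":[81,33],"koh":{"dvp":95,"gm":45},"r":{"aj":29,"bdv":95,"d":1,"mw":29},"ryj":[5,58,42,5]}}
After op 6 (remove /w/r/d): {"mc":{"gi":{"fv":38,"go":24,"zke":70},"hvw":{"a":86,"mgy":41,"ny":20},"w":{"d":48,"h":71,"ljm":21,"zs":3}},"v":99,"w":{"ep":[81,33],"koh":{"dvp":95,"gm":45},"r":{"aj":29,"bdv":95,"mw":29},"ryj":[5,58,42,5]}}
After op 7 (add /mc 17): {"mc":17,"v":99,"w":{"ep":[81,33],"koh":{"dvp":95,"gm":45},"r":{"aj":29,"bdv":95,"mw":29},"ryj":[5,58,42,5]}}
After op 8 (replace /w/ep/1 20): {"mc":17,"v":99,"w":{"ep":[81,20],"koh":{"dvp":95,"gm":45},"r":{"aj":29,"bdv":95,"mw":29},"ryj":[5,58,42,5]}}
After op 9 (replace /v 95): {"mc":17,"v":95,"w":{"ep":[81,20],"koh":{"dvp":95,"gm":45},"r":{"aj":29,"bdv":95,"mw":29},"ryj":[5,58,42,5]}}
After op 10 (replace /w/ep/1 80): {"mc":17,"v":95,"w":{"ep":[81,80],"koh":{"dvp":95,"gm":45},"r":{"aj":29,"bdv":95,"mw":29},"ryj":[5,58,42,5]}}
After op 11 (add /w/ryj/0 72): {"mc":17,"v":95,"w":{"ep":[81,80],"koh":{"dvp":95,"gm":45},"r":{"aj":29,"bdv":95,"mw":29},"ryj":[72,5,58,42,5]}}
After op 12 (add /w/r 48): {"mc":17,"v":95,"w":{"ep":[81,80],"koh":{"dvp":95,"gm":45},"r":48,"ryj":[72,5,58,42,5]}}
After op 13 (replace /w/koh/dvp 49): {"mc":17,"v":95,"w":{"ep":[81,80],"koh":{"dvp":49,"gm":45},"r":48,"ryj":[72,5,58,42,5]}}
Size at path /w/ep: 2

Answer: 2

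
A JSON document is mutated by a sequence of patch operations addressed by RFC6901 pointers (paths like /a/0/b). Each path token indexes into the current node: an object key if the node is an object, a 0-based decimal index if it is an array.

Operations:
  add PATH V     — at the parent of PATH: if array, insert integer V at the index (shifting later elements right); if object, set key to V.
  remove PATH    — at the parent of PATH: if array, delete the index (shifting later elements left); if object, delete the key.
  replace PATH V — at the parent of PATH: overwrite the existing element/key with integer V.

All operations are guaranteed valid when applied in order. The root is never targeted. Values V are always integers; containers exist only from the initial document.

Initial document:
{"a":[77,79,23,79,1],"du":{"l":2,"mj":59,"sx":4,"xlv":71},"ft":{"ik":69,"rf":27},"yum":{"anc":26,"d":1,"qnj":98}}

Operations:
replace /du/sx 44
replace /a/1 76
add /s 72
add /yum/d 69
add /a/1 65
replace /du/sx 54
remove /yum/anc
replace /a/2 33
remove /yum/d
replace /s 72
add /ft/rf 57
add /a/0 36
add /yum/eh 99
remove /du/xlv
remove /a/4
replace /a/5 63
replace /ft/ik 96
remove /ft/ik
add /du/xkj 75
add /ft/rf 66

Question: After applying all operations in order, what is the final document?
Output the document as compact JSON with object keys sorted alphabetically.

Answer: {"a":[36,77,65,33,79,63],"du":{"l":2,"mj":59,"sx":54,"xkj":75},"ft":{"rf":66},"s":72,"yum":{"eh":99,"qnj":98}}

Derivation:
After op 1 (replace /du/sx 44): {"a":[77,79,23,79,1],"du":{"l":2,"mj":59,"sx":44,"xlv":71},"ft":{"ik":69,"rf":27},"yum":{"anc":26,"d":1,"qnj":98}}
After op 2 (replace /a/1 76): {"a":[77,76,23,79,1],"du":{"l":2,"mj":59,"sx":44,"xlv":71},"ft":{"ik":69,"rf":27},"yum":{"anc":26,"d":1,"qnj":98}}
After op 3 (add /s 72): {"a":[77,76,23,79,1],"du":{"l":2,"mj":59,"sx":44,"xlv":71},"ft":{"ik":69,"rf":27},"s":72,"yum":{"anc":26,"d":1,"qnj":98}}
After op 4 (add /yum/d 69): {"a":[77,76,23,79,1],"du":{"l":2,"mj":59,"sx":44,"xlv":71},"ft":{"ik":69,"rf":27},"s":72,"yum":{"anc":26,"d":69,"qnj":98}}
After op 5 (add /a/1 65): {"a":[77,65,76,23,79,1],"du":{"l":2,"mj":59,"sx":44,"xlv":71},"ft":{"ik":69,"rf":27},"s":72,"yum":{"anc":26,"d":69,"qnj":98}}
After op 6 (replace /du/sx 54): {"a":[77,65,76,23,79,1],"du":{"l":2,"mj":59,"sx":54,"xlv":71},"ft":{"ik":69,"rf":27},"s":72,"yum":{"anc":26,"d":69,"qnj":98}}
After op 7 (remove /yum/anc): {"a":[77,65,76,23,79,1],"du":{"l":2,"mj":59,"sx":54,"xlv":71},"ft":{"ik":69,"rf":27},"s":72,"yum":{"d":69,"qnj":98}}
After op 8 (replace /a/2 33): {"a":[77,65,33,23,79,1],"du":{"l":2,"mj":59,"sx":54,"xlv":71},"ft":{"ik":69,"rf":27},"s":72,"yum":{"d":69,"qnj":98}}
After op 9 (remove /yum/d): {"a":[77,65,33,23,79,1],"du":{"l":2,"mj":59,"sx":54,"xlv":71},"ft":{"ik":69,"rf":27},"s":72,"yum":{"qnj":98}}
After op 10 (replace /s 72): {"a":[77,65,33,23,79,1],"du":{"l":2,"mj":59,"sx":54,"xlv":71},"ft":{"ik":69,"rf":27},"s":72,"yum":{"qnj":98}}
After op 11 (add /ft/rf 57): {"a":[77,65,33,23,79,1],"du":{"l":2,"mj":59,"sx":54,"xlv":71},"ft":{"ik":69,"rf":57},"s":72,"yum":{"qnj":98}}
After op 12 (add /a/0 36): {"a":[36,77,65,33,23,79,1],"du":{"l":2,"mj":59,"sx":54,"xlv":71},"ft":{"ik":69,"rf":57},"s":72,"yum":{"qnj":98}}
After op 13 (add /yum/eh 99): {"a":[36,77,65,33,23,79,1],"du":{"l":2,"mj":59,"sx":54,"xlv":71},"ft":{"ik":69,"rf":57},"s":72,"yum":{"eh":99,"qnj":98}}
After op 14 (remove /du/xlv): {"a":[36,77,65,33,23,79,1],"du":{"l":2,"mj":59,"sx":54},"ft":{"ik":69,"rf":57},"s":72,"yum":{"eh":99,"qnj":98}}
After op 15 (remove /a/4): {"a":[36,77,65,33,79,1],"du":{"l":2,"mj":59,"sx":54},"ft":{"ik":69,"rf":57},"s":72,"yum":{"eh":99,"qnj":98}}
After op 16 (replace /a/5 63): {"a":[36,77,65,33,79,63],"du":{"l":2,"mj":59,"sx":54},"ft":{"ik":69,"rf":57},"s":72,"yum":{"eh":99,"qnj":98}}
After op 17 (replace /ft/ik 96): {"a":[36,77,65,33,79,63],"du":{"l":2,"mj":59,"sx":54},"ft":{"ik":96,"rf":57},"s":72,"yum":{"eh":99,"qnj":98}}
After op 18 (remove /ft/ik): {"a":[36,77,65,33,79,63],"du":{"l":2,"mj":59,"sx":54},"ft":{"rf":57},"s":72,"yum":{"eh":99,"qnj":98}}
After op 19 (add /du/xkj 75): {"a":[36,77,65,33,79,63],"du":{"l":2,"mj":59,"sx":54,"xkj":75},"ft":{"rf":57},"s":72,"yum":{"eh":99,"qnj":98}}
After op 20 (add /ft/rf 66): {"a":[36,77,65,33,79,63],"du":{"l":2,"mj":59,"sx":54,"xkj":75},"ft":{"rf":66},"s":72,"yum":{"eh":99,"qnj":98}}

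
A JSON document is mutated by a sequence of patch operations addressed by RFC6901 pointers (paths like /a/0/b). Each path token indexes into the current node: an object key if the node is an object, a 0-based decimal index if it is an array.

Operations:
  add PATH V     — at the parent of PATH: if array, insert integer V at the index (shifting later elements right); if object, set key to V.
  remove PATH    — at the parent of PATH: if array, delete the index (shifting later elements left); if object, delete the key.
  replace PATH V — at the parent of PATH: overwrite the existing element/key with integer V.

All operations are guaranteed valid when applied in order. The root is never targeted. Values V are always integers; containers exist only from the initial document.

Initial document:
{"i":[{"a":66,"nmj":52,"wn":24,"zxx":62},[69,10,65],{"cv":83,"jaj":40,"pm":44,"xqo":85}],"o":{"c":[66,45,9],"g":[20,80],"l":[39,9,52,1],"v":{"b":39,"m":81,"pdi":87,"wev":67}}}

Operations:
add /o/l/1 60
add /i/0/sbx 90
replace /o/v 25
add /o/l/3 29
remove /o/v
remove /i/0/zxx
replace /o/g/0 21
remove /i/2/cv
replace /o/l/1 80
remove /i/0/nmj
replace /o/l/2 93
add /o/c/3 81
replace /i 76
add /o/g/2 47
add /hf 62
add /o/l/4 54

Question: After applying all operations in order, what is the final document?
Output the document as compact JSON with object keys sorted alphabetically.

After op 1 (add /o/l/1 60): {"i":[{"a":66,"nmj":52,"wn":24,"zxx":62},[69,10,65],{"cv":83,"jaj":40,"pm":44,"xqo":85}],"o":{"c":[66,45,9],"g":[20,80],"l":[39,60,9,52,1],"v":{"b":39,"m":81,"pdi":87,"wev":67}}}
After op 2 (add /i/0/sbx 90): {"i":[{"a":66,"nmj":52,"sbx":90,"wn":24,"zxx":62},[69,10,65],{"cv":83,"jaj":40,"pm":44,"xqo":85}],"o":{"c":[66,45,9],"g":[20,80],"l":[39,60,9,52,1],"v":{"b":39,"m":81,"pdi":87,"wev":67}}}
After op 3 (replace /o/v 25): {"i":[{"a":66,"nmj":52,"sbx":90,"wn":24,"zxx":62},[69,10,65],{"cv":83,"jaj":40,"pm":44,"xqo":85}],"o":{"c":[66,45,9],"g":[20,80],"l":[39,60,9,52,1],"v":25}}
After op 4 (add /o/l/3 29): {"i":[{"a":66,"nmj":52,"sbx":90,"wn":24,"zxx":62},[69,10,65],{"cv":83,"jaj":40,"pm":44,"xqo":85}],"o":{"c":[66,45,9],"g":[20,80],"l":[39,60,9,29,52,1],"v":25}}
After op 5 (remove /o/v): {"i":[{"a":66,"nmj":52,"sbx":90,"wn":24,"zxx":62},[69,10,65],{"cv":83,"jaj":40,"pm":44,"xqo":85}],"o":{"c":[66,45,9],"g":[20,80],"l":[39,60,9,29,52,1]}}
After op 6 (remove /i/0/zxx): {"i":[{"a":66,"nmj":52,"sbx":90,"wn":24},[69,10,65],{"cv":83,"jaj":40,"pm":44,"xqo":85}],"o":{"c":[66,45,9],"g":[20,80],"l":[39,60,9,29,52,1]}}
After op 7 (replace /o/g/0 21): {"i":[{"a":66,"nmj":52,"sbx":90,"wn":24},[69,10,65],{"cv":83,"jaj":40,"pm":44,"xqo":85}],"o":{"c":[66,45,9],"g":[21,80],"l":[39,60,9,29,52,1]}}
After op 8 (remove /i/2/cv): {"i":[{"a":66,"nmj":52,"sbx":90,"wn":24},[69,10,65],{"jaj":40,"pm":44,"xqo":85}],"o":{"c":[66,45,9],"g":[21,80],"l":[39,60,9,29,52,1]}}
After op 9 (replace /o/l/1 80): {"i":[{"a":66,"nmj":52,"sbx":90,"wn":24},[69,10,65],{"jaj":40,"pm":44,"xqo":85}],"o":{"c":[66,45,9],"g":[21,80],"l":[39,80,9,29,52,1]}}
After op 10 (remove /i/0/nmj): {"i":[{"a":66,"sbx":90,"wn":24},[69,10,65],{"jaj":40,"pm":44,"xqo":85}],"o":{"c":[66,45,9],"g":[21,80],"l":[39,80,9,29,52,1]}}
After op 11 (replace /o/l/2 93): {"i":[{"a":66,"sbx":90,"wn":24},[69,10,65],{"jaj":40,"pm":44,"xqo":85}],"o":{"c":[66,45,9],"g":[21,80],"l":[39,80,93,29,52,1]}}
After op 12 (add /o/c/3 81): {"i":[{"a":66,"sbx":90,"wn":24},[69,10,65],{"jaj":40,"pm":44,"xqo":85}],"o":{"c":[66,45,9,81],"g":[21,80],"l":[39,80,93,29,52,1]}}
After op 13 (replace /i 76): {"i":76,"o":{"c":[66,45,9,81],"g":[21,80],"l":[39,80,93,29,52,1]}}
After op 14 (add /o/g/2 47): {"i":76,"o":{"c":[66,45,9,81],"g":[21,80,47],"l":[39,80,93,29,52,1]}}
After op 15 (add /hf 62): {"hf":62,"i":76,"o":{"c":[66,45,9,81],"g":[21,80,47],"l":[39,80,93,29,52,1]}}
After op 16 (add /o/l/4 54): {"hf":62,"i":76,"o":{"c":[66,45,9,81],"g":[21,80,47],"l":[39,80,93,29,54,52,1]}}

Answer: {"hf":62,"i":76,"o":{"c":[66,45,9,81],"g":[21,80,47],"l":[39,80,93,29,54,52,1]}}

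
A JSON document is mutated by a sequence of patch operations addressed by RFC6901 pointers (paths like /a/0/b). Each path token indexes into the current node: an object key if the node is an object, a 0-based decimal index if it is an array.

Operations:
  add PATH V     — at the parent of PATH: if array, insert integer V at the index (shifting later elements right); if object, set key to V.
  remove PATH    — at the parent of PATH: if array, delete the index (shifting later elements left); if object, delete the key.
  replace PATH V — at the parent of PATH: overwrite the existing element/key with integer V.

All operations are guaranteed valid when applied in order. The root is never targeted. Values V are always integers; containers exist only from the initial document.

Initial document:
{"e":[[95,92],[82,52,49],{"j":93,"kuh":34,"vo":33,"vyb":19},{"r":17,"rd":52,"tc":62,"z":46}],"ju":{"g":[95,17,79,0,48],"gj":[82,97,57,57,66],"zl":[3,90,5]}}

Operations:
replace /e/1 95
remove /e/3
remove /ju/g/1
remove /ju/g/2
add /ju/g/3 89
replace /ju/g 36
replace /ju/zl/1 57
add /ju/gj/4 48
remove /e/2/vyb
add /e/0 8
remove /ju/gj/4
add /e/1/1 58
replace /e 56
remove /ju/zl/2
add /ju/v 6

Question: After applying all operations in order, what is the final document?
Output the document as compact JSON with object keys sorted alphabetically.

Answer: {"e":56,"ju":{"g":36,"gj":[82,97,57,57,66],"v":6,"zl":[3,57]}}

Derivation:
After op 1 (replace /e/1 95): {"e":[[95,92],95,{"j":93,"kuh":34,"vo":33,"vyb":19},{"r":17,"rd":52,"tc":62,"z":46}],"ju":{"g":[95,17,79,0,48],"gj":[82,97,57,57,66],"zl":[3,90,5]}}
After op 2 (remove /e/3): {"e":[[95,92],95,{"j":93,"kuh":34,"vo":33,"vyb":19}],"ju":{"g":[95,17,79,0,48],"gj":[82,97,57,57,66],"zl":[3,90,5]}}
After op 3 (remove /ju/g/1): {"e":[[95,92],95,{"j":93,"kuh":34,"vo":33,"vyb":19}],"ju":{"g":[95,79,0,48],"gj":[82,97,57,57,66],"zl":[3,90,5]}}
After op 4 (remove /ju/g/2): {"e":[[95,92],95,{"j":93,"kuh":34,"vo":33,"vyb":19}],"ju":{"g":[95,79,48],"gj":[82,97,57,57,66],"zl":[3,90,5]}}
After op 5 (add /ju/g/3 89): {"e":[[95,92],95,{"j":93,"kuh":34,"vo":33,"vyb":19}],"ju":{"g":[95,79,48,89],"gj":[82,97,57,57,66],"zl":[3,90,5]}}
After op 6 (replace /ju/g 36): {"e":[[95,92],95,{"j":93,"kuh":34,"vo":33,"vyb":19}],"ju":{"g":36,"gj":[82,97,57,57,66],"zl":[3,90,5]}}
After op 7 (replace /ju/zl/1 57): {"e":[[95,92],95,{"j":93,"kuh":34,"vo":33,"vyb":19}],"ju":{"g":36,"gj":[82,97,57,57,66],"zl":[3,57,5]}}
After op 8 (add /ju/gj/4 48): {"e":[[95,92],95,{"j":93,"kuh":34,"vo":33,"vyb":19}],"ju":{"g":36,"gj":[82,97,57,57,48,66],"zl":[3,57,5]}}
After op 9 (remove /e/2/vyb): {"e":[[95,92],95,{"j":93,"kuh":34,"vo":33}],"ju":{"g":36,"gj":[82,97,57,57,48,66],"zl":[3,57,5]}}
After op 10 (add /e/0 8): {"e":[8,[95,92],95,{"j":93,"kuh":34,"vo":33}],"ju":{"g":36,"gj":[82,97,57,57,48,66],"zl":[3,57,5]}}
After op 11 (remove /ju/gj/4): {"e":[8,[95,92],95,{"j":93,"kuh":34,"vo":33}],"ju":{"g":36,"gj":[82,97,57,57,66],"zl":[3,57,5]}}
After op 12 (add /e/1/1 58): {"e":[8,[95,58,92],95,{"j":93,"kuh":34,"vo":33}],"ju":{"g":36,"gj":[82,97,57,57,66],"zl":[3,57,5]}}
After op 13 (replace /e 56): {"e":56,"ju":{"g":36,"gj":[82,97,57,57,66],"zl":[3,57,5]}}
After op 14 (remove /ju/zl/2): {"e":56,"ju":{"g":36,"gj":[82,97,57,57,66],"zl":[3,57]}}
After op 15 (add /ju/v 6): {"e":56,"ju":{"g":36,"gj":[82,97,57,57,66],"v":6,"zl":[3,57]}}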